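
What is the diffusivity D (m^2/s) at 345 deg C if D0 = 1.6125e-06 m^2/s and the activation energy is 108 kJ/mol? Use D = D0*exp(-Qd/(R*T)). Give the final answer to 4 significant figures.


D = D0 * exp(-Qd / (R*T))
T = 618.15 K
D = 1.6125e-06 * exp(-108e3 / (8.314 * 618.15))
D = 1.205e-15 m^2/s


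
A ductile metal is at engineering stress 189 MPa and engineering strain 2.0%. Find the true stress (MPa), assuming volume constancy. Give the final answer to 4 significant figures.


sigma_true = sigma_eng * (1 + epsilon_eng)
sigma_true = 189 * (1 + 0.02)
sigma_true = 192.8 MPa


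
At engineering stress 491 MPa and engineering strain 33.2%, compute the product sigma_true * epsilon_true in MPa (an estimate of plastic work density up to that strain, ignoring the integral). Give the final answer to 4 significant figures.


sigma_true = sigma_eng * (1 + epsilon_eng)
sigma_true = 491 * (1 + 0.332) = 654.012 MPa
epsilon_true = ln(1 + epsilon_eng)
epsilon_true = ln(1 + 0.332) = 0.286682
sigma_true * epsilon_true = 654.012 * 0.286682 = 187.5 MPa


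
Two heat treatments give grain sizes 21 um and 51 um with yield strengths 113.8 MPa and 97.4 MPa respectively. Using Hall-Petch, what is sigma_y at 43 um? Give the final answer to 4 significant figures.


sigma_y = sigma0 + k / sqrt(d)
1/sqrt(d1) = 1/sqrt(2.1e-05) = 218.218;  1/sqrt(d2) = 140.028
k = (sigma1 - sigma2) / (1/sqrt(d1) - 1/sqrt(d2)) = (113.8 - 97.4) / (218.218 - 140.028) = 0.209746 MPa*m^0.5
sigma0 = sigma1 - k/sqrt(d1) = 113.8 - 0.209746*218.218 = 68.0297 MPa
sigma_y(d3) = 68.0297 + 0.209746 / sqrt(4.3e-05) = 100 MPa


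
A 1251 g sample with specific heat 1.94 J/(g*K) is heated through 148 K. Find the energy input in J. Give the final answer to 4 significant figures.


Q = m * cp * dT
Q = 1251 * 1.94 * 148
Q = 359200 J


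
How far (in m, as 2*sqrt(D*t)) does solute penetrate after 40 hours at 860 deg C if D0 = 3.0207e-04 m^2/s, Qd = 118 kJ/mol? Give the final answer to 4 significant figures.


Step 1: D = D0 * exp(-Qd/(R*T))
T = 1133.15 K
D = 3.0207e-04 * exp(-118e3 / (8.314 * 1133.15)) = 1.0977e-09 m^2/s
Step 2: L = 2*sqrt(D*t)
t = 40 h = 144000 s
L = 2*sqrt(1.0977e-09 * 144000) = 0.02515 m


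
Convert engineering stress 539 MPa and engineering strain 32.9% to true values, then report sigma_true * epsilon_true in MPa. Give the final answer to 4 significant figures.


sigma_true = sigma_eng * (1 + epsilon_eng)
sigma_true = 539 * (1 + 0.329) = 716.331 MPa
epsilon_true = ln(1 + epsilon_eng)
epsilon_true = ln(1 + 0.329) = 0.284427
sigma_true * epsilon_true = 716.331 * 0.284427 = 203.7 MPa


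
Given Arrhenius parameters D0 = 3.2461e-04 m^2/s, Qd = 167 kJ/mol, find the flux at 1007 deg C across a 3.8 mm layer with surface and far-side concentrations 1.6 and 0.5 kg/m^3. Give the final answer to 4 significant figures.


Step 1: D = D0 * exp(-Qd/(R*T))
T = 1007 + 273.15 = 1280.15 K
D = 3.2461e-04 * exp(-167e3 / (8.314 * 1280.15)) = 4.97652e-11 m^2/s
Step 2: J = D * (C1 - C2) / dx
J = 4.97652e-11 * (1.6 - 0.5) / 3.8e-03
J = 1.441e-08 kg/(m^2*s)


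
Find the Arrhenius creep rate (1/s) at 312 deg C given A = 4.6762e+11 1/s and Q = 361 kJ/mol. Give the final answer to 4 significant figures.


rate = A * exp(-Q / (R*T))
T = 312 + 273.15 = 585.15 K
rate = 4.6762e+11 * exp(-361e3 / (8.314 * 585.15))
rate = 2.775e-21 1/s


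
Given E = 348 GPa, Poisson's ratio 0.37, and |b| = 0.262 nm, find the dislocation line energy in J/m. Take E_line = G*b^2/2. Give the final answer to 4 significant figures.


Step 1: G = E / (2*(1+nu))
G = 348 / (2*(1+0.37)) = 127.007 GPa = 1.27007e+11 Pa
Step 2: E_line = G*b^2/2
b = 0.262 nm = 2.62e-10 m
E_line = 0.5 * 1.27007e+11 * (2.62e-10)^2 = 4.359e-09 J/m


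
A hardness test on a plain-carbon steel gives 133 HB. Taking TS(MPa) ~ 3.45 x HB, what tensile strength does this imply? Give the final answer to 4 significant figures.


TS (MPa) = 3.45 * HB
TS = 3.45 * 133
TS = 458.9 MPa


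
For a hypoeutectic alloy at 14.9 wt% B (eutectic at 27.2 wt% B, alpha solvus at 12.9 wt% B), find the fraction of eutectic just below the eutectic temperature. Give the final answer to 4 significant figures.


f_primary = (C_e - C0) / (C_e - C_alpha_max)
f_primary = (27.2 - 14.9) / (27.2 - 12.9)
f_primary = 0.86014
f_eutectic = 1 - 0.86014 = 0.1399


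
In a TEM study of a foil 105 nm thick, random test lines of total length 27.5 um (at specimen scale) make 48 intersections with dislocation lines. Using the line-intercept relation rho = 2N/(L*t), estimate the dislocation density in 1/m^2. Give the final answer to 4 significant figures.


rho = 2N / (L * t)
L = 27.5 um = 2.75e-05 m, t = 105 nm = 1.05e-07 m
rho = 2 * 48 / (2.75e-05 * 1.05e-07)
rho = 3.325e+13 1/m^2


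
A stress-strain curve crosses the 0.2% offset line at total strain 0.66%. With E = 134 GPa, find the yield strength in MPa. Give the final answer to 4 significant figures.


Offset strain = 0.002
Elastic strain at yield = total_strain - offset = 6.6e-03 - 0.002 = 4.6e-03
sigma_y = E * elastic_strain = 134000 * 4.6e-03
sigma_y = 616.4 MPa


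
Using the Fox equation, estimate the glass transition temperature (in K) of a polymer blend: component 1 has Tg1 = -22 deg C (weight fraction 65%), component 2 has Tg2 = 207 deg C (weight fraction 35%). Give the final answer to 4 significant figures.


1/Tg = w1/Tg1 + w2/Tg2 (in Kelvin)
Tg1 = 251.15 K, Tg2 = 480.15 K
1/Tg = 0.65/251.15 + 0.35/480.15
Tg = 301.5 K


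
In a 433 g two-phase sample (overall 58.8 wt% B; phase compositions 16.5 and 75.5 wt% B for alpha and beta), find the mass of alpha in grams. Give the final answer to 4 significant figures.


f_alpha = (C_beta - C0) / (C_beta - C_alpha)
f_alpha = (75.5 - 58.8) / (75.5 - 16.5) = 0.283051
m_alpha = f_alpha * m_total = 0.283051 * 433 = 122.6 g


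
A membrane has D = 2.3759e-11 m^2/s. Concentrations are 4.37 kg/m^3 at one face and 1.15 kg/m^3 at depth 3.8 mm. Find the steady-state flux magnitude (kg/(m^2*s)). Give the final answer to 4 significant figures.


J = -D * (dC/dx) = D * (C1 - C2) / dx
J = 2.3759e-11 * (4.37 - 1.15) / 3.8e-03
J = 2.013e-08 kg/(m^2*s)


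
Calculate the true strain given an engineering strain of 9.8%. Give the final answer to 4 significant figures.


epsilon_true = ln(1 + epsilon_eng)
epsilon_true = ln(1 + 0.098)
epsilon_true = 0.09349


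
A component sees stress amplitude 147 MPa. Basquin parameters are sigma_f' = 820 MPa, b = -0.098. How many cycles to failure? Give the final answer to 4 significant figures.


sigma_a = sigma_f' * (2*Nf)^b
2*Nf = (sigma_a / sigma_f')^(1/b)
2*Nf = (147 / 820)^(1/-0.098)
2*Nf = 4.14297e+07
Nf = 2.071e+07 cycles


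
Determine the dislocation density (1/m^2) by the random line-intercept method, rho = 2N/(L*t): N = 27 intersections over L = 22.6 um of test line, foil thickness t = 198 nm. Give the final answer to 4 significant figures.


rho = 2N / (L * t)
L = 22.6 um = 2.26e-05 m, t = 198 nm = 1.98e-07 m
rho = 2 * 27 / (2.26e-05 * 1.98e-07)
rho = 1.207e+13 1/m^2


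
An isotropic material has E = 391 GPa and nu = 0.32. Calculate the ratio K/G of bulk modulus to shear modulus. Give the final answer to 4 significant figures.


G = E / (2*(1+nu))
G = 391 / (2*(1+0.32)) = 148.106 GPa
K = E / (3*(1-2*nu))
K = 391 / (3*(1-2*0.32)) = 362.037 GPa
K/G = 362.037 / 148.106 = 2.444


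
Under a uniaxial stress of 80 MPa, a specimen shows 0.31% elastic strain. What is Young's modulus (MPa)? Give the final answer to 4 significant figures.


E = sigma / epsilon
epsilon = 0.31% = 3.1e-03
E = 80 / 3.1e-03
E = 25810 MPa


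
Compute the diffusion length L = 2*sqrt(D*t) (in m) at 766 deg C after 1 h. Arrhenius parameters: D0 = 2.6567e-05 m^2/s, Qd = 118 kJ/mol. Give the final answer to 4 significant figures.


Step 1: D = D0 * exp(-Qd/(R*T))
T = 1039.15 K
D = 2.6567e-05 * exp(-118e3 / (8.314 * 1039.15)) = 3.10927e-11 m^2/s
Step 2: L = 2*sqrt(D*t)
t = 1 h = 3600 s
L = 2*sqrt(3.10927e-11 * 3600) = 6.691e-04 m


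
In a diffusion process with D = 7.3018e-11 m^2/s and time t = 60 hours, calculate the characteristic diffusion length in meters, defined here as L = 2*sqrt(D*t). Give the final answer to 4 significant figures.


t = 60 hr = 216000 s
Diffusion length = 2*sqrt(D*t)
= 2*sqrt(7.3018e-11 * 216000)
= 7.943e-03 m


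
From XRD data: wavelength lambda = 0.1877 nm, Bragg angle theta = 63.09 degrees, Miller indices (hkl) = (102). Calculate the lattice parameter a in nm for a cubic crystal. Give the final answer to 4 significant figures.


d = lambda / (2*sin(theta))
d = 0.1877 / (2*sin(63.09 deg))
d = 0.105246 nm
a = d * sqrt(h^2+k^2+l^2) = 0.105246 * sqrt(5)
a = 0.2353 nm


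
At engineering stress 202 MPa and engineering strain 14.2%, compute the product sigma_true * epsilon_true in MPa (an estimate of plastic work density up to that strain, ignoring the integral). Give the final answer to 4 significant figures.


sigma_true = sigma_eng * (1 + epsilon_eng)
sigma_true = 202 * (1 + 0.142) = 230.684 MPa
epsilon_true = ln(1 + epsilon_eng)
epsilon_true = ln(1 + 0.142) = 0.132781
sigma_true * epsilon_true = 230.684 * 0.132781 = 30.63 MPa


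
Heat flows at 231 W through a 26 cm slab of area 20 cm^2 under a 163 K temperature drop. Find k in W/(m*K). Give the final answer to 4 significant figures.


k = Q*L / (A*dT)
L = 0.26 m, A = 2e-03 m^2
k = 231 * 0.26 / (2e-03 * 163)
k = 184.2 W/(m*K)


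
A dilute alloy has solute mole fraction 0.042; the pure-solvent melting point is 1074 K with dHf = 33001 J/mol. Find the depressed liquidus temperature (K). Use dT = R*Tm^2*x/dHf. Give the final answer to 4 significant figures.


dT = R*Tm^2*x / dHf
dT = 8.314 * 1074^2 * 0.042 / 33001
dT = 12.2051 K
T_new = 1074 - 12.2051 = 1062 K


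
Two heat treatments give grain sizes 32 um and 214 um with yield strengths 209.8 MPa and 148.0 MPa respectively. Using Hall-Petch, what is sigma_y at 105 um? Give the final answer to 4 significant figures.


sigma_y = sigma0 + k / sqrt(d)
1/sqrt(d1) = 1/sqrt(3.2e-05) = 176.777;  1/sqrt(d2) = 68.3586
k = (sigma1 - sigma2) / (1/sqrt(d1) - 1/sqrt(d2)) = (209.8 - 148.0) / (176.777 - 68.3586) = 0.570016 MPa*m^0.5
sigma0 = sigma1 - k/sqrt(d1) = 209.8 - 0.570016*176.777 = 109.035 MPa
sigma_y(d3) = 109.035 + 0.570016 / sqrt(1.05e-04) = 164.7 MPa


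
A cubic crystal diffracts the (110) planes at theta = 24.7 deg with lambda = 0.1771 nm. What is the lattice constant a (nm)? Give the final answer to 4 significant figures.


d = lambda / (2*sin(theta))
d = 0.1771 / (2*sin(24.7 deg))
d = 0.211909 nm
a = d * sqrt(h^2+k^2+l^2) = 0.211909 * sqrt(2)
a = 0.2997 nm


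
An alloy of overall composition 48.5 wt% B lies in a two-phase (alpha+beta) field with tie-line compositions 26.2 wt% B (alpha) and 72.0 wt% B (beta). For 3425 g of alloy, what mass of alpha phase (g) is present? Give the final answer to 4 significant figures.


f_alpha = (C_beta - C0) / (C_beta - C_alpha)
f_alpha = (72.0 - 48.5) / (72.0 - 26.2) = 0.5131
m_alpha = f_alpha * m_total = 0.5131 * 3425 = 1757 g


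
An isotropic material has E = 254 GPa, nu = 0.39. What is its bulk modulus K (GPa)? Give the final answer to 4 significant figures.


K = E / (3*(1-2*nu))
K = 254 / (3*(1-2*0.39))
K = 384.8 GPa


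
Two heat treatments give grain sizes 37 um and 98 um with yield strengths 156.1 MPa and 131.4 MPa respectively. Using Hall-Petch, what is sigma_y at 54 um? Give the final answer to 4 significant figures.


sigma_y = sigma0 + k / sqrt(d)
1/sqrt(d1) = 1/sqrt(3.7e-05) = 164.399;  1/sqrt(d2) = 101.015
k = (sigma1 - sigma2) / (1/sqrt(d1) - 1/sqrt(d2)) = (156.1 - 131.4) / (164.399 - 101.015) = 0.38969 MPa*m^0.5
sigma0 = sigma1 - k/sqrt(d1) = 156.1 - 0.38969*164.399 = 92.0354 MPa
sigma_y(d3) = 92.0354 + 0.38969 / sqrt(5.4e-05) = 145.1 MPa


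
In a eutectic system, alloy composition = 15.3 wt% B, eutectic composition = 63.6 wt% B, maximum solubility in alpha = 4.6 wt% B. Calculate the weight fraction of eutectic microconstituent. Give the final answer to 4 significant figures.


f_primary = (C_e - C0) / (C_e - C_alpha_max)
f_primary = (63.6 - 15.3) / (63.6 - 4.6)
f_primary = 0.818644
f_eutectic = 1 - 0.818644 = 0.1814


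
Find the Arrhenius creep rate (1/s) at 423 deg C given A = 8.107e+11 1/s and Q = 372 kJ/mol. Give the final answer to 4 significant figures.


rate = A * exp(-Q / (R*T))
T = 423 + 273.15 = 696.15 K
rate = 8.107e+11 * exp(-372e3 / (8.314 * 696.15))
rate = 9.894e-17 1/s


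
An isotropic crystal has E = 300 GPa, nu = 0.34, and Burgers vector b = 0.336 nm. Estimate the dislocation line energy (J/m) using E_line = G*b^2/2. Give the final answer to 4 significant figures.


Step 1: G = E / (2*(1+nu))
G = 300 / (2*(1+0.34)) = 111.94 GPa = 1.1194e+11 Pa
Step 2: E_line = G*b^2/2
b = 0.336 nm = 3.36e-10 m
E_line = 0.5 * 1.1194e+11 * (3.36e-10)^2 = 6.319e-09 J/m


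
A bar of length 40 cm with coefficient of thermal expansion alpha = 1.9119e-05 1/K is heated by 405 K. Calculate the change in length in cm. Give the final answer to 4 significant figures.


dL = L0 * alpha * dT
dL = 40 * 1.9119e-05 * 405
dL = 0.3097 cm


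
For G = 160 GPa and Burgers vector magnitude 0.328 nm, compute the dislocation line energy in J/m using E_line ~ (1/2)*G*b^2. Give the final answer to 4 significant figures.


E = G*b^2/2
b = 0.328 nm = 3.28e-10 m
G = 160 GPa = 1.6e+11 Pa
E = 0.5 * 1.6e+11 * (3.28e-10)^2
E = 8.607e-09 J/m


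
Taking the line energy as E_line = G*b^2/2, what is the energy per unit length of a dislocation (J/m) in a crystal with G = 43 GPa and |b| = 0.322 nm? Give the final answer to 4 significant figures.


E = G*b^2/2
b = 0.322 nm = 3.22e-10 m
G = 43 GPa = 4.3e+10 Pa
E = 0.5 * 4.3e+10 * (3.22e-10)^2
E = 2.229e-09 J/m


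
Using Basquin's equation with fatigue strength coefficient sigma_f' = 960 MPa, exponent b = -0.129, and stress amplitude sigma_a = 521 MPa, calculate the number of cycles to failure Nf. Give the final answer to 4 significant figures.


sigma_a = sigma_f' * (2*Nf)^b
2*Nf = (sigma_a / sigma_f')^(1/b)
2*Nf = (521 / 960)^(1/-0.129)
2*Nf = 114.189
Nf = 57.09 cycles


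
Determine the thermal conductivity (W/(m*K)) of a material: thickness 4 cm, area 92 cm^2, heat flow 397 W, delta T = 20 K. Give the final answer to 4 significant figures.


k = Q*L / (A*dT)
L = 0.04 m, A = 9.2e-03 m^2
k = 397 * 0.04 / (9.2e-03 * 20)
k = 86.3 W/(m*K)


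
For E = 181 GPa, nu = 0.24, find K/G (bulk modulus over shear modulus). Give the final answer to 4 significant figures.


G = E / (2*(1+nu))
G = 181 / (2*(1+0.24)) = 72.9839 GPa
K = E / (3*(1-2*nu))
K = 181 / (3*(1-2*0.24)) = 116.026 GPa
K/G = 116.026 / 72.9839 = 1.59


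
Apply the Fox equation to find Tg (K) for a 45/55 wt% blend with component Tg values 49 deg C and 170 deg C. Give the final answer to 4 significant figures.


1/Tg = w1/Tg1 + w2/Tg2 (in Kelvin)
Tg1 = 322.15 K, Tg2 = 443.15 K
1/Tg = 0.45/322.15 + 0.55/443.15
Tg = 379.1 K


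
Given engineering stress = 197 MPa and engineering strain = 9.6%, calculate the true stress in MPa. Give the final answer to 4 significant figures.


sigma_true = sigma_eng * (1 + epsilon_eng)
sigma_true = 197 * (1 + 0.096)
sigma_true = 215.9 MPa


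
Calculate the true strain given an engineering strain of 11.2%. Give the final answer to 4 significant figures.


epsilon_true = ln(1 + epsilon_eng)
epsilon_true = ln(1 + 0.112)
epsilon_true = 0.1062


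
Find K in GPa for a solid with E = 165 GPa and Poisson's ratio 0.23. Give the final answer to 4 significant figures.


K = E / (3*(1-2*nu))
K = 165 / (3*(1-2*0.23))
K = 101.9 GPa


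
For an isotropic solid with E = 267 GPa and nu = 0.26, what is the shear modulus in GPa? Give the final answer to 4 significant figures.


G = E / (2*(1+nu))
G = 267 / (2*(1+0.26))
G = 106 GPa


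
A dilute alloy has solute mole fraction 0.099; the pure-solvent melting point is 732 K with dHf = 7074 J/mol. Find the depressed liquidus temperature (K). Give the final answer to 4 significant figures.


dT = R*Tm^2*x / dHf
dT = 8.314 * 732^2 * 0.099 / 7074
dT = 62.3451 K
T_new = 732 - 62.3451 = 669.7 K


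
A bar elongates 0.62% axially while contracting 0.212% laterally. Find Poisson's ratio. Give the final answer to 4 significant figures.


nu = -epsilon_lat / epsilon_axial
Lateral strain is contraction (negative), so using magnitudes:
nu = 0.212 / 0.62
nu = 0.3419


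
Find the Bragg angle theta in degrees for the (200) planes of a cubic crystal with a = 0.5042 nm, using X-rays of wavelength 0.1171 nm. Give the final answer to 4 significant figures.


d = a / sqrt(h^2+k^2+l^2)
d = 0.5042 / sqrt(4) = 0.2521 nm
lambda = 2*d*sin(theta)  =>  sin(theta) = lambda / (2*d)
sin(theta) = 0.1171 / (2 * 0.2521) = 0.232249
theta = 13.43 deg


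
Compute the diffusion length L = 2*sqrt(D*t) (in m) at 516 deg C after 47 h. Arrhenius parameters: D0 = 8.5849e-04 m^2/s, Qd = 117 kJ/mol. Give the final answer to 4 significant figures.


Step 1: D = D0 * exp(-Qd/(R*T))
T = 789.15 K
D = 8.5849e-04 * exp(-117e3 / (8.314 * 789.15)) = 1.54563e-11 m^2/s
Step 2: L = 2*sqrt(D*t)
t = 47 h = 169200 s
L = 2*sqrt(1.54563e-11 * 169200) = 3.234e-03 m


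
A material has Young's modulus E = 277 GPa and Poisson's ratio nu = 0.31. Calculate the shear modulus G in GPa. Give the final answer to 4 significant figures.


G = E / (2*(1+nu))
G = 277 / (2*(1+0.31))
G = 105.7 GPa


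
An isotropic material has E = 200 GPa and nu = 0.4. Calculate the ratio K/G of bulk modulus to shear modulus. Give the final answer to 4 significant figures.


G = E / (2*(1+nu))
G = 200 / (2*(1+0.4)) = 71.4286 GPa
K = E / (3*(1-2*nu))
K = 200 / (3*(1-2*0.4)) = 333.333 GPa
K/G = 333.333 / 71.4286 = 4.667


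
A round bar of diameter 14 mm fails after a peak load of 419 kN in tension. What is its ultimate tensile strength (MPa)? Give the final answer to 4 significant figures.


A0 = pi*(d/2)^2 = pi*(14/2)^2 = 153.938 mm^2
UTS = F_max / A0 = 419*1000 / 153.938
UTS = 2722 MPa


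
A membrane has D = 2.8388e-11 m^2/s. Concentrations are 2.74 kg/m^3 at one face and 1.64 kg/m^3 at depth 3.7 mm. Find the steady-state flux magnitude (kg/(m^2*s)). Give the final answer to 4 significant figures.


J = -D * (dC/dx) = D * (C1 - C2) / dx
J = 2.8388e-11 * (2.74 - 1.64) / 3.7e-03
J = 8.44e-09 kg/(m^2*s)


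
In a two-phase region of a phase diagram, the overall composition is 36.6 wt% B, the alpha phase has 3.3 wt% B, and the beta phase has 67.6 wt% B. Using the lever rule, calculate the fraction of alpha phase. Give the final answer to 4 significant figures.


f_alpha = (C_beta - C0) / (C_beta - C_alpha)
f_alpha = (67.6 - 36.6) / (67.6 - 3.3)
f_alpha = 0.4821


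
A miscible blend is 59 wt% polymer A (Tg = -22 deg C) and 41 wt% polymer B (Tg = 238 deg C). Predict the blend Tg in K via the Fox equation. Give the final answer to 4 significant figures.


1/Tg = w1/Tg1 + w2/Tg2 (in Kelvin)
Tg1 = 251.15 K, Tg2 = 511.15 K
1/Tg = 0.59/251.15 + 0.41/511.15
Tg = 317.3 K


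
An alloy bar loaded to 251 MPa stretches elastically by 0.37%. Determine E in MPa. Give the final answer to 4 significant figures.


E = sigma / epsilon
epsilon = 0.37% = 3.7e-03
E = 251 / 3.7e-03
E = 67840 MPa


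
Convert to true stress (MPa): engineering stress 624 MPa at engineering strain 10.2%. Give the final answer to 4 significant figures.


sigma_true = sigma_eng * (1 + epsilon_eng)
sigma_true = 624 * (1 + 0.102)
sigma_true = 687.6 MPa


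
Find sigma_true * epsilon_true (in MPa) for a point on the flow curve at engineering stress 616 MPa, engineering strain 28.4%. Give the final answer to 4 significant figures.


sigma_true = sigma_eng * (1 + epsilon_eng)
sigma_true = 616 * (1 + 0.284) = 790.944 MPa
epsilon_true = ln(1 + epsilon_eng)
epsilon_true = ln(1 + 0.284) = 0.24998
sigma_true * epsilon_true = 790.944 * 0.24998 = 197.7 MPa


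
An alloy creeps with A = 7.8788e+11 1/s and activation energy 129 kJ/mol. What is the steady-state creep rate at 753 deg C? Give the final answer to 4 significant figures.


rate = A * exp(-Q / (R*T))
T = 753 + 273.15 = 1026.15 K
rate = 7.8788e+11 * exp(-129e3 / (8.314 * 1026.15))
rate = 213600 1/s


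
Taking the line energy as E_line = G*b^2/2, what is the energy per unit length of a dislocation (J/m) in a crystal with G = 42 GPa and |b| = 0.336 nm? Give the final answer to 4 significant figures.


E = G*b^2/2
b = 0.336 nm = 3.36e-10 m
G = 42 GPa = 4.2e+10 Pa
E = 0.5 * 4.2e+10 * (3.36e-10)^2
E = 2.371e-09 J/m


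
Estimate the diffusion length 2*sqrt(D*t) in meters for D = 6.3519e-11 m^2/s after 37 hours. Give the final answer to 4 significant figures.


t = 37 hr = 133200 s
Diffusion length = 2*sqrt(D*t)
= 2*sqrt(6.3519e-11 * 133200)
= 5.817e-03 m


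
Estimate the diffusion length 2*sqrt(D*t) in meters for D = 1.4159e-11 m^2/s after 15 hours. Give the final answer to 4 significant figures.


t = 15 hr = 54000 s
Diffusion length = 2*sqrt(D*t)
= 2*sqrt(1.4159e-11 * 54000)
= 1.749e-03 m


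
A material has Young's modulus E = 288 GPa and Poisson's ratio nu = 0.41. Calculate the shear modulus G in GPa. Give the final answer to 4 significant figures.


G = E / (2*(1+nu))
G = 288 / (2*(1+0.41))
G = 102.1 GPa


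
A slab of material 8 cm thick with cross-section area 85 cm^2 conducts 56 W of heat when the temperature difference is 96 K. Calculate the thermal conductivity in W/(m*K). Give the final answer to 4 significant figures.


k = Q*L / (A*dT)
L = 0.08 m, A = 8.5e-03 m^2
k = 56 * 0.08 / (8.5e-03 * 96)
k = 5.49 W/(m*K)


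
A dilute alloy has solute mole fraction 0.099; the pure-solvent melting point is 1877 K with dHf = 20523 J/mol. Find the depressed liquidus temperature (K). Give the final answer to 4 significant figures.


dT = R*Tm^2*x / dHf
dT = 8.314 * 1877^2 * 0.099 / 20523
dT = 141.297 K
T_new = 1877 - 141.297 = 1736 K


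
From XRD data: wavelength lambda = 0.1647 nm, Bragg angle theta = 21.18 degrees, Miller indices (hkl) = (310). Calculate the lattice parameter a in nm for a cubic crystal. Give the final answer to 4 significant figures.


d = lambda / (2*sin(theta))
d = 0.1647 / (2*sin(21.18 deg))
d = 0.227927 nm
a = d * sqrt(h^2+k^2+l^2) = 0.227927 * sqrt(10)
a = 0.7208 nm


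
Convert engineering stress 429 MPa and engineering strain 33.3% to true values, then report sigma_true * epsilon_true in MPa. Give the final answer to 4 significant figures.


sigma_true = sigma_eng * (1 + epsilon_eng)
sigma_true = 429 * (1 + 0.333) = 571.857 MPa
epsilon_true = ln(1 + epsilon_eng)
epsilon_true = ln(1 + 0.333) = 0.287432
sigma_true * epsilon_true = 571.857 * 0.287432 = 164.4 MPa


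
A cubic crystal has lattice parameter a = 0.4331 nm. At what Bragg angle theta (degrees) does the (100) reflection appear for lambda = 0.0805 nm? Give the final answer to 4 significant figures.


d = a / sqrt(h^2+k^2+l^2)
d = 0.4331 / sqrt(1) = 0.4331 nm
lambda = 2*d*sin(theta)  =>  sin(theta) = lambda / (2*d)
sin(theta) = 0.0805 / (2 * 0.4331) = 0.0929347
theta = 5.332 deg


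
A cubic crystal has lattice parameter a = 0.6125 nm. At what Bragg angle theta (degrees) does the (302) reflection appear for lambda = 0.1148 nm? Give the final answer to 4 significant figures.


d = a / sqrt(h^2+k^2+l^2)
d = 0.6125 / sqrt(13) = 0.169877 nm
lambda = 2*d*sin(theta)  =>  sin(theta) = lambda / (2*d)
sin(theta) = 0.1148 / (2 * 0.169877) = 0.337892
theta = 19.75 deg


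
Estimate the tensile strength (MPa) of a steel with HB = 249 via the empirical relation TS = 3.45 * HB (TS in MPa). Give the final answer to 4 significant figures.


TS (MPa) = 3.45 * HB
TS = 3.45 * 249
TS = 859.1 MPa


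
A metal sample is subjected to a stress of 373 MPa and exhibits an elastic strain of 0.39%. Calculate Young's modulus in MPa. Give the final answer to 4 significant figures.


E = sigma / epsilon
epsilon = 0.39% = 3.9e-03
E = 373 / 3.9e-03
E = 95640 MPa


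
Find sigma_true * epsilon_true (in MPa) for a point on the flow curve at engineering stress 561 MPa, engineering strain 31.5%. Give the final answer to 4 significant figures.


sigma_true = sigma_eng * (1 + epsilon_eng)
sigma_true = 561 * (1 + 0.315) = 737.715 MPa
epsilon_true = ln(1 + epsilon_eng)
epsilon_true = ln(1 + 0.315) = 0.273837
sigma_true * epsilon_true = 737.715 * 0.273837 = 202 MPa


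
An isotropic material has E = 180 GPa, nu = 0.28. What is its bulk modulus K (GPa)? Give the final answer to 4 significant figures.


K = E / (3*(1-2*nu))
K = 180 / (3*(1-2*0.28))
K = 136.4 GPa


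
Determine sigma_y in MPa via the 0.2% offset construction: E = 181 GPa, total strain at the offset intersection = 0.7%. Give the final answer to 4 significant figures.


Offset strain = 0.002
Elastic strain at yield = total_strain - offset = 7e-03 - 0.002 = 5e-03
sigma_y = E * elastic_strain = 181000 * 5e-03
sigma_y = 905 MPa


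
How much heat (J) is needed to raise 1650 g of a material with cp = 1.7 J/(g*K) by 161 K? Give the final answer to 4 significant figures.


Q = m * cp * dT
Q = 1650 * 1.7 * 161
Q = 451600 J


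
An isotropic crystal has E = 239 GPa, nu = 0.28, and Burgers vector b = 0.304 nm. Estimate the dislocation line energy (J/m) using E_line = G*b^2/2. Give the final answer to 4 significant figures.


Step 1: G = E / (2*(1+nu))
G = 239 / (2*(1+0.28)) = 93.3594 GPa = 9.33594e+10 Pa
Step 2: E_line = G*b^2/2
b = 0.304 nm = 3.04e-10 m
E_line = 0.5 * 9.33594e+10 * (3.04e-10)^2 = 4.314e-09 J/m


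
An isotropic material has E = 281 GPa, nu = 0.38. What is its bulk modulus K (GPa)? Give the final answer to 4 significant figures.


K = E / (3*(1-2*nu))
K = 281 / (3*(1-2*0.38))
K = 390.3 GPa


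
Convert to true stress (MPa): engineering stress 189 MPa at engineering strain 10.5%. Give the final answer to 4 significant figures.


sigma_true = sigma_eng * (1 + epsilon_eng)
sigma_true = 189 * (1 + 0.105)
sigma_true = 208.8 MPa


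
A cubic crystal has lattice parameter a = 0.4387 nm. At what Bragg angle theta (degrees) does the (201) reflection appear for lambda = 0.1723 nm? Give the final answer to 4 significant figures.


d = a / sqrt(h^2+k^2+l^2)
d = 0.4387 / sqrt(5) = 0.196193 nm
lambda = 2*d*sin(theta)  =>  sin(theta) = lambda / (2*d)
sin(theta) = 0.1723 / (2 * 0.196193) = 0.439109
theta = 26.05 deg


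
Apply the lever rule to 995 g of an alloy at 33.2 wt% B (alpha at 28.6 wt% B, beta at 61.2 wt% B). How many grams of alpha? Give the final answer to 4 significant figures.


f_alpha = (C_beta - C0) / (C_beta - C_alpha)
f_alpha = (61.2 - 33.2) / (61.2 - 28.6) = 0.858896
m_alpha = f_alpha * m_total = 0.858896 * 995 = 854.6 g


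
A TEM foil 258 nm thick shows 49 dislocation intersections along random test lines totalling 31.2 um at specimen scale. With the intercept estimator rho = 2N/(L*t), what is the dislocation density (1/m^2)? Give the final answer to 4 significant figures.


rho = 2N / (L * t)
L = 31.2 um = 3.12e-05 m, t = 258 nm = 2.58e-07 m
rho = 2 * 49 / (3.12e-05 * 2.58e-07)
rho = 1.217e+13 1/m^2


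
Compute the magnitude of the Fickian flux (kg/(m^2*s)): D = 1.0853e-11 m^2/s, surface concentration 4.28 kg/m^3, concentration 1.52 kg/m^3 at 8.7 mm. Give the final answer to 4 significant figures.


J = -D * (dC/dx) = D * (C1 - C2) / dx
J = 1.0853e-11 * (4.28 - 1.52) / 8.7e-03
J = 3.443e-09 kg/(m^2*s)


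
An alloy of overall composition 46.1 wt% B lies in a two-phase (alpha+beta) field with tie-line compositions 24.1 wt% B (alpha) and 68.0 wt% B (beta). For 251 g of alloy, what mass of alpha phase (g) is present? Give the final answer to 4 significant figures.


f_alpha = (C_beta - C0) / (C_beta - C_alpha)
f_alpha = (68.0 - 46.1) / (68.0 - 24.1) = 0.498861
m_alpha = f_alpha * m_total = 0.498861 * 251 = 125.2 g


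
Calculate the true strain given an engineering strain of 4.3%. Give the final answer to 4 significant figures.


epsilon_true = ln(1 + epsilon_eng)
epsilon_true = ln(1 + 0.043)
epsilon_true = 0.0421


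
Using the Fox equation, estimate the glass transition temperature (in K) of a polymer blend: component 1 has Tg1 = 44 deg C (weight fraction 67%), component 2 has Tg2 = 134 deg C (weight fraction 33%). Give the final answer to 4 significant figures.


1/Tg = w1/Tg1 + w2/Tg2 (in Kelvin)
Tg1 = 317.15 K, Tg2 = 407.15 K
1/Tg = 0.67/317.15 + 0.33/407.15
Tg = 342.1 K


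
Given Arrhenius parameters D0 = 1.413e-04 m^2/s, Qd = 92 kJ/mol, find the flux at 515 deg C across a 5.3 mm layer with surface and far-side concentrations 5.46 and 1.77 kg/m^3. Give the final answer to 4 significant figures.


Step 1: D = D0 * exp(-Qd/(R*T))
T = 515 + 273.15 = 788.15 K
D = 1.413e-04 * exp(-92e3 / (8.314 * 788.15)) = 1.12881e-10 m^2/s
Step 2: J = D * (C1 - C2) / dx
J = 1.12881e-10 * (5.46 - 1.77) / 5.3e-03
J = 7.859e-08 kg/(m^2*s)


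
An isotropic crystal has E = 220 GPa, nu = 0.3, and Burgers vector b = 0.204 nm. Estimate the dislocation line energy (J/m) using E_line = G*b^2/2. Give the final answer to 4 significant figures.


Step 1: G = E / (2*(1+nu))
G = 220 / (2*(1+0.3)) = 84.6154 GPa = 8.46154e+10 Pa
Step 2: E_line = G*b^2/2
b = 0.204 nm = 2.04e-10 m
E_line = 0.5 * 8.46154e+10 * (2.04e-10)^2 = 1.761e-09 J/m


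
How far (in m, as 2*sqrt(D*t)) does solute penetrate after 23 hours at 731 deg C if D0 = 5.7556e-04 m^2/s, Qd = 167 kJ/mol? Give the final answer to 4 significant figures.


Step 1: D = D0 * exp(-Qd/(R*T))
T = 1004.15 K
D = 5.7556e-04 * exp(-167e3 / (8.314 * 1004.15)) = 1.18207e-12 m^2/s
Step 2: L = 2*sqrt(D*t)
t = 23 h = 82800 s
L = 2*sqrt(1.18207e-12 * 82800) = 6.257e-04 m


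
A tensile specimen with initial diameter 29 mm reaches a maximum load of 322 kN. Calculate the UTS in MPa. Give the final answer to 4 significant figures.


A0 = pi*(d/2)^2 = pi*(29/2)^2 = 660.52 mm^2
UTS = F_max / A0 = 322*1000 / 660.52
UTS = 487.5 MPa


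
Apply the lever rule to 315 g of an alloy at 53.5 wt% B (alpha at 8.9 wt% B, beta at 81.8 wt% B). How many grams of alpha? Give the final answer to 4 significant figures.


f_alpha = (C_beta - C0) / (C_beta - C_alpha)
f_alpha = (81.8 - 53.5) / (81.8 - 8.9) = 0.388203
m_alpha = f_alpha * m_total = 0.388203 * 315 = 122.3 g


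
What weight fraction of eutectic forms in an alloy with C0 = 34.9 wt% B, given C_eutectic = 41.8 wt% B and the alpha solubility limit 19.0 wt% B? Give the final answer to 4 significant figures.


f_primary = (C_e - C0) / (C_e - C_alpha_max)
f_primary = (41.8 - 34.9) / (41.8 - 19.0)
f_primary = 0.302632
f_eutectic = 1 - 0.302632 = 0.6974


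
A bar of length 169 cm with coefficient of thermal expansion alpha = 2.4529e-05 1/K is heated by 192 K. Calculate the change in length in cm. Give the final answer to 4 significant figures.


dL = L0 * alpha * dT
dL = 169 * 2.4529e-05 * 192
dL = 0.7959 cm


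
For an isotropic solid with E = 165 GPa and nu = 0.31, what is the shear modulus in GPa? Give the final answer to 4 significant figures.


G = E / (2*(1+nu))
G = 165 / (2*(1+0.31))
G = 62.98 GPa


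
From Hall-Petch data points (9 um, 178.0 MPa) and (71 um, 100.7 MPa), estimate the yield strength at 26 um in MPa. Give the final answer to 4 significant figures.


sigma_y = sigma0 + k / sqrt(d)
1/sqrt(d1) = 1/sqrt(9e-06) = 333.333;  1/sqrt(d2) = 118.678
k = (sigma1 - sigma2) / (1/sqrt(d1) - 1/sqrt(d2)) = (178.0 - 100.7) / (333.333 - 118.678) = 0.360112 MPa*m^0.5
sigma0 = sigma1 - k/sqrt(d1) = 178.0 - 0.360112*333.333 = 57.9625 MPa
sigma_y(d3) = 57.9625 + 0.360112 / sqrt(2.6e-05) = 128.6 MPa


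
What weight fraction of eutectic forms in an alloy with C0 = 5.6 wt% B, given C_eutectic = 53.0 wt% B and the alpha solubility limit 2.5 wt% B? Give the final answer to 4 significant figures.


f_primary = (C_e - C0) / (C_e - C_alpha_max)
f_primary = (53.0 - 5.6) / (53.0 - 2.5)
f_primary = 0.938614
f_eutectic = 1 - 0.938614 = 0.06139


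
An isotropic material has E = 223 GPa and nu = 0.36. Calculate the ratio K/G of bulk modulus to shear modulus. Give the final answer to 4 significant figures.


G = E / (2*(1+nu))
G = 223 / (2*(1+0.36)) = 81.9853 GPa
K = E / (3*(1-2*nu))
K = 223 / (3*(1-2*0.36)) = 265.476 GPa
K/G = 265.476 / 81.9853 = 3.238


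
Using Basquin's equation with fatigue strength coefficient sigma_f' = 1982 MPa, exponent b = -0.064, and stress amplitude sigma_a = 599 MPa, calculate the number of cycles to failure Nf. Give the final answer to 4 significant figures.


sigma_a = sigma_f' * (2*Nf)^b
2*Nf = (sigma_a / sigma_f')^(1/b)
2*Nf = (599 / 1982)^(1/-0.064)
2*Nf = 1.31811e+08
Nf = 6.591e+07 cycles


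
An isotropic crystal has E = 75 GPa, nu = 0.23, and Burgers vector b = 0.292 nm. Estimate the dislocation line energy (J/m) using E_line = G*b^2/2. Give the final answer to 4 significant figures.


Step 1: G = E / (2*(1+nu))
G = 75 / (2*(1+0.23)) = 30.4878 GPa = 3.04878e+10 Pa
Step 2: E_line = G*b^2/2
b = 0.292 nm = 2.92e-10 m
E_line = 0.5 * 3.04878e+10 * (2.92e-10)^2 = 1.3e-09 J/m


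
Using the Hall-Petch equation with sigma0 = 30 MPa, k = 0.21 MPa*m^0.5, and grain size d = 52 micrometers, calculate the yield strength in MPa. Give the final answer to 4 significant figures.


sigma_y = sigma0 + k / sqrt(d)
d = 52 um = 5.2e-05 m
sigma_y = 30 + 0.21 / sqrt(5.2e-05)
sigma_y = 59.12 MPa


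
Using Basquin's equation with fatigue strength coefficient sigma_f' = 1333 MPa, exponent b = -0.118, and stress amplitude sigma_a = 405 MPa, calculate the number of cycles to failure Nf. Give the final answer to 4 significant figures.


sigma_a = sigma_f' * (2*Nf)^b
2*Nf = (sigma_a / sigma_f')^(1/b)
2*Nf = (405 / 1333)^(1/-0.118)
2*Nf = 24240.1
Nf = 12120 cycles


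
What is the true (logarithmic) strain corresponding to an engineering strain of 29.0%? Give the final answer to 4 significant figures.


epsilon_true = ln(1 + epsilon_eng)
epsilon_true = ln(1 + 0.29)
epsilon_true = 0.2546


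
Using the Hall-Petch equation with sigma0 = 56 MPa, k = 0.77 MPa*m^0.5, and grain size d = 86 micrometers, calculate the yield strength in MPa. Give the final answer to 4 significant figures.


sigma_y = sigma0 + k / sqrt(d)
d = 86 um = 8.6e-05 m
sigma_y = 56 + 0.77 / sqrt(8.6e-05)
sigma_y = 139 MPa


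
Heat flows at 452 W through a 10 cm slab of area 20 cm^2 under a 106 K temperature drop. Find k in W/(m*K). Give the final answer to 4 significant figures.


k = Q*L / (A*dT)
L = 0.1 m, A = 2e-03 m^2
k = 452 * 0.1 / (2e-03 * 106)
k = 213.2 W/(m*K)


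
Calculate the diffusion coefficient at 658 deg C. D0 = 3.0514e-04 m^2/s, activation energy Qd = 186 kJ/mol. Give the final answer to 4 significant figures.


D = D0 * exp(-Qd / (R*T))
T = 931.15 K
D = 3.0514e-04 * exp(-186e3 / (8.314 * 931.15))
D = 1.122e-14 m^2/s


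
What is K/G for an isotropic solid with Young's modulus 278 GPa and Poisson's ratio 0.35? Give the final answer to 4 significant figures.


G = E / (2*(1+nu))
G = 278 / (2*(1+0.35)) = 102.963 GPa
K = E / (3*(1-2*nu))
K = 278 / (3*(1-2*0.35)) = 308.889 GPa
K/G = 308.889 / 102.963 = 3


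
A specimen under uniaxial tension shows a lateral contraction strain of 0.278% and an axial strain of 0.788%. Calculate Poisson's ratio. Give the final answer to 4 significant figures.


nu = -epsilon_lat / epsilon_axial
Lateral strain is contraction (negative), so using magnitudes:
nu = 0.278 / 0.788
nu = 0.3528


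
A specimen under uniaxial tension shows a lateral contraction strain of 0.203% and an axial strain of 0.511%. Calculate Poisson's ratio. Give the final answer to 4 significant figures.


nu = -epsilon_lat / epsilon_axial
Lateral strain is contraction (negative), so using magnitudes:
nu = 0.203 / 0.511
nu = 0.3973


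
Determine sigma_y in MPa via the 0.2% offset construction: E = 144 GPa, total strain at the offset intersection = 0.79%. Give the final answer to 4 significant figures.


Offset strain = 0.002
Elastic strain at yield = total_strain - offset = 7.9e-03 - 0.002 = 5.9e-03
sigma_y = E * elastic_strain = 144000 * 5.9e-03
sigma_y = 849.6 MPa


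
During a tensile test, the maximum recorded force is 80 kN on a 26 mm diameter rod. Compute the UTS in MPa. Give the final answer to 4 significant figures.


A0 = pi*(d/2)^2 = pi*(26/2)^2 = 530.929 mm^2
UTS = F_max / A0 = 80*1000 / 530.929
UTS = 150.7 MPa


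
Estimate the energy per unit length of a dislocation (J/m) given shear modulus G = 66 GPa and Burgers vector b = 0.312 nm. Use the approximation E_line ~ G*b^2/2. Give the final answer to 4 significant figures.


E = G*b^2/2
b = 0.312 nm = 3.12e-10 m
G = 66 GPa = 6.6e+10 Pa
E = 0.5 * 6.6e+10 * (3.12e-10)^2
E = 3.212e-09 J/m


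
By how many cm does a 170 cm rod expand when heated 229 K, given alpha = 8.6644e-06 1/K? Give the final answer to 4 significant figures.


dL = L0 * alpha * dT
dL = 170 * 8.6644e-06 * 229
dL = 0.3373 cm


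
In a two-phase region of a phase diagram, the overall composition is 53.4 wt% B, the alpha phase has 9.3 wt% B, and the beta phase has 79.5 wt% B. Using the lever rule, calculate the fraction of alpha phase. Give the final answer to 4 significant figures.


f_alpha = (C_beta - C0) / (C_beta - C_alpha)
f_alpha = (79.5 - 53.4) / (79.5 - 9.3)
f_alpha = 0.3718


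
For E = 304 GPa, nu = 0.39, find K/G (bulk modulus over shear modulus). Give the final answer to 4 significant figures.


G = E / (2*(1+nu))
G = 304 / (2*(1+0.39)) = 109.353 GPa
K = E / (3*(1-2*nu))
K = 304 / (3*(1-2*0.39)) = 460.606 GPa
K/G = 460.606 / 109.353 = 4.212


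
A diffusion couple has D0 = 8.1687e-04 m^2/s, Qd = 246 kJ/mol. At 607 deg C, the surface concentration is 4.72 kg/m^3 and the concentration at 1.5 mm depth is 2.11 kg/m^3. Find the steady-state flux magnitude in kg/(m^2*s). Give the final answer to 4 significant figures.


Step 1: D = D0 * exp(-Qd/(R*T))
T = 607 + 273.15 = 880.15 K
D = 8.1687e-04 * exp(-246e3 / (8.314 * 880.15)) = 2.05191e-18 m^2/s
Step 2: J = D * (C1 - C2) / dx
J = 2.05191e-18 * (4.72 - 2.11) / 1.5e-03
J = 3.57e-15 kg/(m^2*s)


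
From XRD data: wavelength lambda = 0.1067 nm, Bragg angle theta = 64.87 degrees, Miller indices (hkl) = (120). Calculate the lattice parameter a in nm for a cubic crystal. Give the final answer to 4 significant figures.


d = lambda / (2*sin(theta))
d = 0.1067 / (2*sin(64.87 deg))
d = 0.0589277 nm
a = d * sqrt(h^2+k^2+l^2) = 0.0589277 * sqrt(5)
a = 0.1318 nm


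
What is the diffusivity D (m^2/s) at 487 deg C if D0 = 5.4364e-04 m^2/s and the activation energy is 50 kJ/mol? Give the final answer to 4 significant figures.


D = D0 * exp(-Qd / (R*T))
T = 760.15 K
D = 5.4364e-04 * exp(-50e3 / (8.314 * 760.15))
D = 1.992e-07 m^2/s


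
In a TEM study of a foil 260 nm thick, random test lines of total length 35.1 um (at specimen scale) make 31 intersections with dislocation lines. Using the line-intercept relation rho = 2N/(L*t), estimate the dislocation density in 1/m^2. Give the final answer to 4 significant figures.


rho = 2N / (L * t)
L = 35.1 um = 3.51e-05 m, t = 260 nm = 2.6e-07 m
rho = 2 * 31 / (3.51e-05 * 2.6e-07)
rho = 6.794e+12 1/m^2


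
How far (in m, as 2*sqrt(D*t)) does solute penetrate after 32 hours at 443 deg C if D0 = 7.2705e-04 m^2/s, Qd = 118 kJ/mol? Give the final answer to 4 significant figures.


Step 1: D = D0 * exp(-Qd/(R*T))
T = 716.15 K
D = 7.2705e-04 * exp(-118e3 / (8.314 * 716.15)) = 1.79703e-12 m^2/s
Step 2: L = 2*sqrt(D*t)
t = 32 h = 115200 s
L = 2*sqrt(1.79703e-12 * 115200) = 9.1e-04 m


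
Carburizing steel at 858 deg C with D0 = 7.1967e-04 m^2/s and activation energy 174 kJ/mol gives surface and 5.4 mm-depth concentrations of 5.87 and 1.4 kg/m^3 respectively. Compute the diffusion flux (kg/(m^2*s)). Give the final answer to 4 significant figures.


Step 1: D = D0 * exp(-Qd/(R*T))
T = 858 + 273.15 = 1131.15 K
D = 7.1967e-04 * exp(-174e3 / (8.314 * 1131.15)) = 6.63453e-12 m^2/s
Step 2: J = D * (C1 - C2) / dx
J = 6.63453e-12 * (5.87 - 1.4) / 5.4e-03
J = 5.492e-09 kg/(m^2*s)
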